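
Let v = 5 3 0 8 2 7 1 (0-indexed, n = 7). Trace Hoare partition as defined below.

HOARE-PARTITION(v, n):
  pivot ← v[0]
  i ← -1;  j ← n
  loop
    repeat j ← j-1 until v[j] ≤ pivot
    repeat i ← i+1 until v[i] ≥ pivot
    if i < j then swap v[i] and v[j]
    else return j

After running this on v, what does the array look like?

1 3 0 2 8 7 5

pivot = v[0] = 5; i = -1, j = 7
j→6 (v[6]=1≤5), i→0 (v[0]=5≥5); i<j, swap → 1 3 0 8 2 7 5
j→4 (v[4]=2≤5), i→3 (v[3]=8≥5); i<j, swap → 1 3 0 2 8 7 5
j→3, i→4; i≥j, return j=3. v = 1 3 0 2 8 7 5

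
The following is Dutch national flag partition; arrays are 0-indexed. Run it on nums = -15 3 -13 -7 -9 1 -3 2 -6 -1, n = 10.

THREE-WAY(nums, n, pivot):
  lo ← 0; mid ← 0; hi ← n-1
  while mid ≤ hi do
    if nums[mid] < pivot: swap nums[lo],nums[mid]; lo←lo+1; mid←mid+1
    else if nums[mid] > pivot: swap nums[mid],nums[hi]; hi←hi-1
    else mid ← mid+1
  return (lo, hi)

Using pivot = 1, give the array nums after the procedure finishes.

lo=0 mid=0 hi=9
-15<1: swap(0,0), lo=1 mid=1 ⇒ -15 3 -13 -7 -9 1 -3 2 -6 -1
3>1: swap(1,9), hi=8 ⇒ -15 -1 -13 -7 -9 1 -3 2 -6 3
-1<1: swap(1,1), lo=2 mid=2 ⇒ -15 -1 -13 -7 -9 1 -3 2 -6 3
-13<1: swap(2,2), lo=3 mid=3 ⇒ -15 -1 -13 -7 -9 1 -3 2 -6 3
-7<1: swap(3,3), lo=4 mid=4 ⇒ -15 -1 -13 -7 -9 1 -3 2 -6 3
-9<1: swap(4,4), lo=5 mid=5 ⇒ -15 -1 -13 -7 -9 1 -3 2 -6 3
1=1: mid=6
-3<1: swap(5,6), lo=6 mid=7 ⇒ -15 -1 -13 -7 -9 -3 1 2 -6 3
2>1: swap(7,8), hi=7 ⇒ -15 -1 -13 -7 -9 -3 1 -6 2 3
-6<1: swap(6,7), lo=7 mid=8 ⇒ -15 -1 -13 -7 -9 -3 -6 1 2 3
done. lo=7 hi=7; nums=-15 -1 -13 -7 -9 -3 -6 1 2 3

-15 -1 -13 -7 -9 -3 -6 1 2 3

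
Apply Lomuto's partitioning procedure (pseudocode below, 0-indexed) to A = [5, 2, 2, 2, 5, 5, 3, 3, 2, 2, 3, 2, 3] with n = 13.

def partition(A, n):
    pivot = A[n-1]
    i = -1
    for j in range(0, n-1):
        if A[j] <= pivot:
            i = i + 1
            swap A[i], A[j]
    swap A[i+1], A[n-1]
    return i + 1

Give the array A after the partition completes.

pivot=3, i=-1
j=0: 5>3, skip
j=1: 2≤3, i=0, swap(0,1) ⇒ [2, 5, 2, 2, 5, 5, 3, 3, 2, 2, 3, 2, 3]
j=2: 2≤3, i=1, swap(1,2) ⇒ [2, 2, 5, 2, 5, 5, 3, 3, 2, 2, 3, 2, 3]
j=3: 2≤3, i=2, swap(2,3) ⇒ [2, 2, 2, 5, 5, 5, 3, 3, 2, 2, 3, 2, 3]
j=4: 5>3, skip
j=5: 5>3, skip
j=6: 3≤3, i=3, swap(3,6) ⇒ [2, 2, 2, 3, 5, 5, 5, 3, 2, 2, 3, 2, 3]
j=7: 3≤3, i=4, swap(4,7) ⇒ [2, 2, 2, 3, 3, 5, 5, 5, 2, 2, 3, 2, 3]
j=8: 2≤3, i=5, swap(5,8) ⇒ [2, 2, 2, 3, 3, 2, 5, 5, 5, 2, 3, 2, 3]
j=9: 2≤3, i=6, swap(6,9) ⇒ [2, 2, 2, 3, 3, 2, 2, 5, 5, 5, 3, 2, 3]
j=10: 3≤3, i=7, swap(7,10) ⇒ [2, 2, 2, 3, 3, 2, 2, 3, 5, 5, 5, 2, 3]
j=11: 2≤3, i=8, swap(8,11) ⇒ [2, 2, 2, 3, 3, 2, 2, 3, 2, 5, 5, 5, 3]
swap(9,12) ⇒ [2, 2, 2, 3, 3, 2, 2, 3, 2, 3, 5, 5, 5]; return 9

[2, 2, 2, 3, 3, 2, 2, 3, 2, 3, 5, 5, 5]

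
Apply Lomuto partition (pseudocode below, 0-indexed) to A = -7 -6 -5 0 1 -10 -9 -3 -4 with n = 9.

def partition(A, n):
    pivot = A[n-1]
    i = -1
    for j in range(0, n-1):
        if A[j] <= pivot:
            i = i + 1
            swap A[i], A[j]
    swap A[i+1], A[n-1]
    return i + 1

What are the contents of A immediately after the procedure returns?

pivot=-4, i=-1
j=0: -7≤-4, i=0, swap(0,0) ⇒ -7 -6 -5 0 1 -10 -9 -3 -4
j=1: -6≤-4, i=1, swap(1,1) ⇒ -7 -6 -5 0 1 -10 -9 -3 -4
j=2: -5≤-4, i=2, swap(2,2) ⇒ -7 -6 -5 0 1 -10 -9 -3 -4
j=3: 0>-4, skip
j=4: 1>-4, skip
j=5: -10≤-4, i=3, swap(3,5) ⇒ -7 -6 -5 -10 1 0 -9 -3 -4
j=6: -9≤-4, i=4, swap(4,6) ⇒ -7 -6 -5 -10 -9 0 1 -3 -4
j=7: -3>-4, skip
swap(5,8) ⇒ -7 -6 -5 -10 -9 -4 1 -3 0; return 5

-7 -6 -5 -10 -9 -4 1 -3 0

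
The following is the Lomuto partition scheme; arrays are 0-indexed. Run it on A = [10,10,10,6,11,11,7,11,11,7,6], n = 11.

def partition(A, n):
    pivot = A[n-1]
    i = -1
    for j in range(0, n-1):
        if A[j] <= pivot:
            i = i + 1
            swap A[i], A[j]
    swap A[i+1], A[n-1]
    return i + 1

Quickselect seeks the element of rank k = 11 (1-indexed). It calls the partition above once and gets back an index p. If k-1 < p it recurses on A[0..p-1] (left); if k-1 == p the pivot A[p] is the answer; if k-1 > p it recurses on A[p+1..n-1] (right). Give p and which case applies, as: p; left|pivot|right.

1; right

pivot = A[10] = 6; i = -1
j=0: A[0]=10 > 6 → no swap
j=1: A[1]=10 > 6 → no swap
j=2: A[2]=10 > 6 → no swap
j=3: A[3]=6 ≤ 6 → i=0, swap A[0],A[3] → [6,10,10,10,11,11,7,11,11,7,6]
j=4: A[4]=11 > 6 → no swap
j=5: A[5]=11 > 6 → no swap
j=6: A[6]=7 > 6 → no swap
j=7: A[7]=11 > 6 → no swap
j=8: A[8]=11 > 6 → no swap
j=9: A[9]=7 > 6 → no swap
final swap A[1],A[10] → [6,6,10,10,11,11,7,11,11,7,10]; return 1
p = 1; k-1 = 10 > 1 ⇒ right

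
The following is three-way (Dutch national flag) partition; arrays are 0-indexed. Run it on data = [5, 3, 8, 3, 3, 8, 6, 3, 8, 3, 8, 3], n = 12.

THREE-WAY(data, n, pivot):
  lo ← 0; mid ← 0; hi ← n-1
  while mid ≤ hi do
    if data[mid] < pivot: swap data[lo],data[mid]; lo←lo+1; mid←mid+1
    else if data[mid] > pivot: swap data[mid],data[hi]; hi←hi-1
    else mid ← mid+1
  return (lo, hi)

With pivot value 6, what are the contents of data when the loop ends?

[5, 3, 3, 3, 3, 3, 3, 6, 8, 8, 8, 8]

pivot = 6; lo=0, mid=0, hi=11
data[mid]=5<6: swap data[0],data[0]; lo=1,mid=1 → [5, 3, 8, 3, 3, 8, 6, 3, 8, 3, 8, 3]
data[mid]=3<6: swap data[1],data[1]; lo=2,mid=2 → [5, 3, 8, 3, 3, 8, 6, 3, 8, 3, 8, 3]
data[mid]=8>6: swap data[2],data[11]; hi=10 → [5, 3, 3, 3, 3, 8, 6, 3, 8, 3, 8, 8]
data[mid]=3<6: swap data[2],data[2]; lo=3,mid=3 → [5, 3, 3, 3, 3, 8, 6, 3, 8, 3, 8, 8]
data[mid]=3<6: swap data[3],data[3]; lo=4,mid=4 → [5, 3, 3, 3, 3, 8, 6, 3, 8, 3, 8, 8]
data[mid]=3<6: swap data[4],data[4]; lo=5,mid=5 → [5, 3, 3, 3, 3, 8, 6, 3, 8, 3, 8, 8]
data[mid]=8>6: swap data[5],data[10]; hi=9 → [5, 3, 3, 3, 3, 8, 6, 3, 8, 3, 8, 8]
data[mid]=8>6: swap data[5],data[9]; hi=8 → [5, 3, 3, 3, 3, 3, 6, 3, 8, 8, 8, 8]
data[mid]=3<6: swap data[5],data[5]; lo=6,mid=6 → [5, 3, 3, 3, 3, 3, 6, 3, 8, 8, 8, 8]
data[mid]=6=6: mid=7
data[mid]=3<6: swap data[6],data[7]; lo=7,mid=8 → [5, 3, 3, 3, 3, 3, 3, 6, 8, 8, 8, 8]
data[mid]=8>6: swap data[8],data[8]; hi=7 → [5, 3, 3, 3, 3, 3, 3, 6, 8, 8, 8, 8]
end: lo=7, hi=7; data = [5, 3, 3, 3, 3, 3, 3, 6, 8, 8, 8, 8]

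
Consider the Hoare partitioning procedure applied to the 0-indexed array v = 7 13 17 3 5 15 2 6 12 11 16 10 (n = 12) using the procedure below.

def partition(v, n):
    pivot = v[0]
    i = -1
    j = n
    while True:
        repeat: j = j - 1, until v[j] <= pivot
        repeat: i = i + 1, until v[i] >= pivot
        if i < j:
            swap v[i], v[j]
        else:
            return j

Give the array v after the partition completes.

pivot = v[0] = 7; i = -1, j = 12
j→7 (v[7]=6≤7), i→0 (v[0]=7≥7); i<j, swap → 6 13 17 3 5 15 2 7 12 11 16 10
j→6 (v[6]=2≤7), i→1 (v[1]=13≥7); i<j, swap → 6 2 17 3 5 15 13 7 12 11 16 10
j→4 (v[4]=5≤7), i→2 (v[2]=17≥7); i<j, swap → 6 2 5 3 17 15 13 7 12 11 16 10
j→3, i→4; i≥j, return j=3. v = 6 2 5 3 17 15 13 7 12 11 16 10

6 2 5 3 17 15 13 7 12 11 16 10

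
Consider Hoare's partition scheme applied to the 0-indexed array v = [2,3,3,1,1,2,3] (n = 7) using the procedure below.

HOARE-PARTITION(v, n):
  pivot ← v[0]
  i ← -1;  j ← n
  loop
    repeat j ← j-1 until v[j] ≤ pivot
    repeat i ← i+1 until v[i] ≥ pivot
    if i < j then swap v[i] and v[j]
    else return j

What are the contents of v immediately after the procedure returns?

[2,1,1,3,3,2,3]

pivot=2
j stops at 5 (2), i stops at 0 (2); swap ⇒ [2,3,3,1,1,2,3]
j stops at 4 (1), i stops at 1 (3); swap ⇒ [2,1,3,1,3,2,3]
j stops at 3 (1), i stops at 2 (3); swap ⇒ [2,1,1,3,3,2,3]
j stops at 2, i stops at 3; i≥j ⇒ return 2. v=[2,1,1,3,3,2,3]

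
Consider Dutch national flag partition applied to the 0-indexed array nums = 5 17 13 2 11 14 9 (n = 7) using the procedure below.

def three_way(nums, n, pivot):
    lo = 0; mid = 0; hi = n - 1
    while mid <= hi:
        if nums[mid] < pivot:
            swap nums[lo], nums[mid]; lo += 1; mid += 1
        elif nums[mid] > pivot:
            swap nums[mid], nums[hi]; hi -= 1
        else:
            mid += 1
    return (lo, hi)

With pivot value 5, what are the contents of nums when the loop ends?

pivot = 5; lo=0, mid=0, hi=6
nums[mid]=5=5: mid=1
nums[mid]=17>5: swap nums[1],nums[6]; hi=5 → 5 9 13 2 11 14 17
nums[mid]=9>5: swap nums[1],nums[5]; hi=4 → 5 14 13 2 11 9 17
nums[mid]=14>5: swap nums[1],nums[4]; hi=3 → 5 11 13 2 14 9 17
nums[mid]=11>5: swap nums[1],nums[3]; hi=2 → 5 2 13 11 14 9 17
nums[mid]=2<5: swap nums[0],nums[1]; lo=1,mid=2 → 2 5 13 11 14 9 17
nums[mid]=13>5: swap nums[2],nums[2]; hi=1 → 2 5 13 11 14 9 17
end: lo=1, hi=1; nums = 2 5 13 11 14 9 17

2 5 13 11 14 9 17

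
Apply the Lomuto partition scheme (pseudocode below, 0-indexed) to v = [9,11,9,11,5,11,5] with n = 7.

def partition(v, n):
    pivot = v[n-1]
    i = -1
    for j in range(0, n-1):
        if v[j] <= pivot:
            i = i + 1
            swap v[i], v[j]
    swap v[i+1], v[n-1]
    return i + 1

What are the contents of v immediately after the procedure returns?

pivot=5, i=-1
j=0: 9>5, skip
j=1: 11>5, skip
j=2: 9>5, skip
j=3: 11>5, skip
j=4: 5≤5, i=0, swap(0,4) ⇒ [5,11,9,11,9,11,5]
j=5: 11>5, skip
swap(1,6) ⇒ [5,5,9,11,9,11,11]; return 1

[5,5,9,11,9,11,11]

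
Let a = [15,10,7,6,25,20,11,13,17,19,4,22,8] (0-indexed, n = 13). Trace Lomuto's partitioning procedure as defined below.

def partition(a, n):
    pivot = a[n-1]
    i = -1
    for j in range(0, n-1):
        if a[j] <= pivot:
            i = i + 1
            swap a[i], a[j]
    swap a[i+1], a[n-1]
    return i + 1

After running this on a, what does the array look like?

pivot = a[12] = 8; i = -1
j=0: a[0]=15 > 8 → no swap
j=1: a[1]=10 > 8 → no swap
j=2: a[2]=7 ≤ 8 → i=0, swap a[0],a[2] → [7,10,15,6,25,20,11,13,17,19,4,22,8]
j=3: a[3]=6 ≤ 8 → i=1, swap a[1],a[3] → [7,6,15,10,25,20,11,13,17,19,4,22,8]
j=4: a[4]=25 > 8 → no swap
j=5: a[5]=20 > 8 → no swap
j=6: a[6]=11 > 8 → no swap
j=7: a[7]=13 > 8 → no swap
j=8: a[8]=17 > 8 → no swap
j=9: a[9]=19 > 8 → no swap
j=10: a[10]=4 ≤ 8 → i=2, swap a[2],a[10] → [7,6,4,10,25,20,11,13,17,19,15,22,8]
j=11: a[11]=22 > 8 → no swap
final swap a[3],a[12] → [7,6,4,8,25,20,11,13,17,19,15,22,10]; return 3

[7,6,4,8,25,20,11,13,17,19,15,22,10]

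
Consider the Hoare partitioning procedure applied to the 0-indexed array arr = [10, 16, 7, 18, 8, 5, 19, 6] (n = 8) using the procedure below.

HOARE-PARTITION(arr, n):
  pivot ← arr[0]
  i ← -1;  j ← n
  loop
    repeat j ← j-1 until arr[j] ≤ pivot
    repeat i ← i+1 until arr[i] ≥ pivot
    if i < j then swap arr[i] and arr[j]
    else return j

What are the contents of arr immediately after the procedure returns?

pivot=10
j stops at 7 (6), i stops at 0 (10); swap ⇒ [6, 16, 7, 18, 8, 5, 19, 10]
j stops at 5 (5), i stops at 1 (16); swap ⇒ [6, 5, 7, 18, 8, 16, 19, 10]
j stops at 4 (8), i stops at 3 (18); swap ⇒ [6, 5, 7, 8, 18, 16, 19, 10]
j stops at 3, i stops at 4; i≥j ⇒ return 3. arr=[6, 5, 7, 8, 18, 16, 19, 10]

[6, 5, 7, 8, 18, 16, 19, 10]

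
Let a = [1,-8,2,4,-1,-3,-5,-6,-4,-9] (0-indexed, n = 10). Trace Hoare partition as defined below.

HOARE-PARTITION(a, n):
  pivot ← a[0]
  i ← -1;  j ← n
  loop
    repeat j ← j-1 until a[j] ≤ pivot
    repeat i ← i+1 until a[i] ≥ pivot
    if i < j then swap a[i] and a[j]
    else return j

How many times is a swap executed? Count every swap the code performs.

pivot = a[0] = 1; i = -1, j = 10
j→9 (a[9]=-9≤1), i→0 (a[0]=1≥1); i<j, swap → [-9,-8,2,4,-1,-3,-5,-6,-4,1]
j→8 (a[8]=-4≤1), i→2 (a[2]=2≥1); i<j, swap → [-9,-8,-4,4,-1,-3,-5,-6,2,1]
j→7 (a[7]=-6≤1), i→3 (a[3]=4≥1); i<j, swap → [-9,-8,-4,-6,-1,-3,-5,4,2,1]
j→6, i→7; i≥j, return j=6. a = [-9,-8,-4,-6,-1,-3,-5,4,2,1]

3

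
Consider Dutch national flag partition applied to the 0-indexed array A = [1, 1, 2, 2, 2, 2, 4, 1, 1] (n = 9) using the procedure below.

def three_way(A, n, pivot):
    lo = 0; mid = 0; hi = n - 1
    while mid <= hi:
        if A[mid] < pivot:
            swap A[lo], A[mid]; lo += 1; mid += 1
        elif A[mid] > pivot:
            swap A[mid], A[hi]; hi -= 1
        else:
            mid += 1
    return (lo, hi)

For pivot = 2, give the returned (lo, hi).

(4, 7)

lo=0 mid=0 hi=8
1<2: swap(0,0), lo=1 mid=1 ⇒ [1, 1, 2, 2, 2, 2, 4, 1, 1]
1<2: swap(1,1), lo=2 mid=2 ⇒ [1, 1, 2, 2, 2, 2, 4, 1, 1]
2=2: mid=3
2=2: mid=4
2=2: mid=5
2=2: mid=6
4>2: swap(6,8), hi=7 ⇒ [1, 1, 2, 2, 2, 2, 1, 1, 4]
1<2: swap(2,6), lo=3 mid=7 ⇒ [1, 1, 1, 2, 2, 2, 2, 1, 4]
1<2: swap(3,7), lo=4 mid=8 ⇒ [1, 1, 1, 1, 2, 2, 2, 2, 4]
done. lo=4 hi=7; A=[1, 1, 1, 1, 2, 2, 2, 2, 4]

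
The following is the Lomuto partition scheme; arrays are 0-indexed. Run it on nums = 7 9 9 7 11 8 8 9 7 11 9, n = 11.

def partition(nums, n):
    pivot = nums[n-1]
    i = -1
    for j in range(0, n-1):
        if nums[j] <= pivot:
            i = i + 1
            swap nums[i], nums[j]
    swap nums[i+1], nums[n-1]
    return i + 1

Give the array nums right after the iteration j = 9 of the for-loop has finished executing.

7 9 9 7 8 8 9 7 11 11 9

pivot = nums[10] = 9; i = -1
j=0: nums[0]=7 ≤ 9 → i=0, swap nums[0],nums[0] (no change) → 7 9 9 7 11 8 8 9 7 11 9
j=1: nums[1]=9 ≤ 9 → i=1, swap nums[1],nums[1] (no change) → 7 9 9 7 11 8 8 9 7 11 9
j=2: nums[2]=9 ≤ 9 → i=2, swap nums[2],nums[2] (no change) → 7 9 9 7 11 8 8 9 7 11 9
j=3: nums[3]=7 ≤ 9 → i=3, swap nums[3],nums[3] (no change) → 7 9 9 7 11 8 8 9 7 11 9
j=4: nums[4]=11 > 9 → no swap
j=5: nums[5]=8 ≤ 9 → i=4, swap nums[4],nums[5] → 7 9 9 7 8 11 8 9 7 11 9
j=6: nums[6]=8 ≤ 9 → i=5, swap nums[5],nums[6] → 7 9 9 7 8 8 11 9 7 11 9
j=7: nums[7]=9 ≤ 9 → i=6, swap nums[6],nums[7] → 7 9 9 7 8 8 9 11 7 11 9
j=8: nums[8]=7 ≤ 9 → i=7, swap nums[7],nums[8] → 7 9 9 7 8 8 9 7 11 11 9
j=9: nums[9]=11 > 9 → no swap
(after j=9) nums = 7 9 9 7 8 8 9 7 11 11 9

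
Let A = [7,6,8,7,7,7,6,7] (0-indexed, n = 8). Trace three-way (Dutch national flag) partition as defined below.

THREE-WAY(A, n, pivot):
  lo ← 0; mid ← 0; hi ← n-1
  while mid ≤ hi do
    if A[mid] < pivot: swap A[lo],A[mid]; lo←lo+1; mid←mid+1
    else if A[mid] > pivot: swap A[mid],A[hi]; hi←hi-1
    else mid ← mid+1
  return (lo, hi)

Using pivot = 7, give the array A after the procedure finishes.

lo=0 mid=0 hi=7
7=7: mid=1
6<7: swap(0,1), lo=1 mid=2 ⇒ [6,7,8,7,7,7,6,7]
8>7: swap(2,7), hi=6 ⇒ [6,7,7,7,7,7,6,8]
7=7: mid=3
7=7: mid=4
7=7: mid=5
7=7: mid=6
6<7: swap(1,6), lo=2 mid=7 ⇒ [6,6,7,7,7,7,7,8]
done. lo=2 hi=6; A=[6,6,7,7,7,7,7,8]

[6,6,7,7,7,7,7,8]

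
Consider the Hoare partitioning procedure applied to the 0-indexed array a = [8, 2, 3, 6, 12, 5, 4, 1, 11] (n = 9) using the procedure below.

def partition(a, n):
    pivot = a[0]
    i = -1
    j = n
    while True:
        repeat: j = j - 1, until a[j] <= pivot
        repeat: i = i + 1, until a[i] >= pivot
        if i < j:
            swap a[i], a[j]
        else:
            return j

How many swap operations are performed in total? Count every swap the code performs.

2

pivot=8
j stops at 7 (1), i stops at 0 (8); swap ⇒ [1, 2, 3, 6, 12, 5, 4, 8, 11]
j stops at 6 (4), i stops at 4 (12); swap ⇒ [1, 2, 3, 6, 4, 5, 12, 8, 11]
j stops at 5, i stops at 6; i≥j ⇒ return 5. a=[1, 2, 3, 6, 4, 5, 12, 8, 11]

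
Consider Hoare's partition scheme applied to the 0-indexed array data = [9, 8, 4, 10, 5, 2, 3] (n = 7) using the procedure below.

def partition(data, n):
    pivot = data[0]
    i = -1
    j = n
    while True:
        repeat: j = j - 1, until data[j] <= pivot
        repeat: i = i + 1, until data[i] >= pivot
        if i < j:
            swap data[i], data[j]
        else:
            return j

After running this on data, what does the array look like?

[3, 8, 4, 2, 5, 10, 9]

pivot = data[0] = 9; i = -1, j = 7
j→6 (data[6]=3≤9), i→0 (data[0]=9≥9); i<j, swap → [3, 8, 4, 10, 5, 2, 9]
j→5 (data[5]=2≤9), i→3 (data[3]=10≥9); i<j, swap → [3, 8, 4, 2, 5, 10, 9]
j→4, i→5; i≥j, return j=4. data = [3, 8, 4, 2, 5, 10, 9]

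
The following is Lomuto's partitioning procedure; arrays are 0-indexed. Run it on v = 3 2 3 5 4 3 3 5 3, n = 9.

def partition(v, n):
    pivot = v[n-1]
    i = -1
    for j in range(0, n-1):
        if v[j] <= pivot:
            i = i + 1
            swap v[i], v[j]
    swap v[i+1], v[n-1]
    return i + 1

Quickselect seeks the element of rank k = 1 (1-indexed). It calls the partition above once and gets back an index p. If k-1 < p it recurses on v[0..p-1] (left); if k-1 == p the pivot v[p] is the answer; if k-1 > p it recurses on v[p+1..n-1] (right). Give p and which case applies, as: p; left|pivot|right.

5; left

pivot=3, i=-1
j=0: 3≤3, i=0, swap(0,0) ⇒ 3 2 3 5 4 3 3 5 3
j=1: 2≤3, i=1, swap(1,1) ⇒ 3 2 3 5 4 3 3 5 3
j=2: 3≤3, i=2, swap(2,2) ⇒ 3 2 3 5 4 3 3 5 3
j=3: 5>3, skip
j=4: 4>3, skip
j=5: 3≤3, i=3, swap(3,5) ⇒ 3 2 3 3 4 5 3 5 3
j=6: 3≤3, i=4, swap(4,6) ⇒ 3 2 3 3 3 5 4 5 3
j=7: 5>3, skip
swap(5,8) ⇒ 3 2 3 3 3 3 4 5 5; return 5
p = 5; k-1 = 0 < 5 ⇒ left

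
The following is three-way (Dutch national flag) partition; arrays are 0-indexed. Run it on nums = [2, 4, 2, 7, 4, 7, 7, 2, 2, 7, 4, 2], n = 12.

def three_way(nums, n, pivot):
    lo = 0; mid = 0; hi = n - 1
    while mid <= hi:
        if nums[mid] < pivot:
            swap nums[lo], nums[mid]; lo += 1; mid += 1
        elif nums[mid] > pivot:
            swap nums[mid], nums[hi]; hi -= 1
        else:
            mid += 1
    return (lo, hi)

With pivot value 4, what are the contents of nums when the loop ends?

[2, 2, 2, 2, 2, 4, 4, 4, 7, 7, 7, 7]

lo=0 mid=0 hi=11
2<4: swap(0,0), lo=1 mid=1 ⇒ [2, 4, 2, 7, 4, 7, 7, 2, 2, 7, 4, 2]
4=4: mid=2
2<4: swap(1,2), lo=2 mid=3 ⇒ [2, 2, 4, 7, 4, 7, 7, 2, 2, 7, 4, 2]
7>4: swap(3,11), hi=10 ⇒ [2, 2, 4, 2, 4, 7, 7, 2, 2, 7, 4, 7]
2<4: swap(2,3), lo=3 mid=4 ⇒ [2, 2, 2, 4, 4, 7, 7, 2, 2, 7, 4, 7]
4=4: mid=5
7>4: swap(5,10), hi=9 ⇒ [2, 2, 2, 4, 4, 4, 7, 2, 2, 7, 7, 7]
4=4: mid=6
7>4: swap(6,9), hi=8 ⇒ [2, 2, 2, 4, 4, 4, 7, 2, 2, 7, 7, 7]
7>4: swap(6,8), hi=7 ⇒ [2, 2, 2, 4, 4, 4, 2, 2, 7, 7, 7, 7]
2<4: swap(3,6), lo=4 mid=7 ⇒ [2, 2, 2, 2, 4, 4, 4, 2, 7, 7, 7, 7]
2<4: swap(4,7), lo=5 mid=8 ⇒ [2, 2, 2, 2, 2, 4, 4, 4, 7, 7, 7, 7]
done. lo=5 hi=7; nums=[2, 2, 2, 2, 2, 4, 4, 4, 7, 7, 7, 7]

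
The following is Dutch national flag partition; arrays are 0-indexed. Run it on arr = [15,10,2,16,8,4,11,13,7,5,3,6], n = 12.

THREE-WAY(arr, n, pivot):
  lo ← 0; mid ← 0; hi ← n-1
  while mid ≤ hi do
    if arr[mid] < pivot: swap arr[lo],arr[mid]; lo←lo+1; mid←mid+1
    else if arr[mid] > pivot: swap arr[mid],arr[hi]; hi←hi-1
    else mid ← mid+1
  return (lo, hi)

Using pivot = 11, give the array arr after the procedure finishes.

pivot = 11; lo=0, mid=0, hi=11
arr[mid]=15>11: swap arr[0],arr[11]; hi=10 → [6,10,2,16,8,4,11,13,7,5,3,15]
arr[mid]=6<11: swap arr[0],arr[0]; lo=1,mid=1 → [6,10,2,16,8,4,11,13,7,5,3,15]
arr[mid]=10<11: swap arr[1],arr[1]; lo=2,mid=2 → [6,10,2,16,8,4,11,13,7,5,3,15]
arr[mid]=2<11: swap arr[2],arr[2]; lo=3,mid=3 → [6,10,2,16,8,4,11,13,7,5,3,15]
arr[mid]=16>11: swap arr[3],arr[10]; hi=9 → [6,10,2,3,8,4,11,13,7,5,16,15]
arr[mid]=3<11: swap arr[3],arr[3]; lo=4,mid=4 → [6,10,2,3,8,4,11,13,7,5,16,15]
arr[mid]=8<11: swap arr[4],arr[4]; lo=5,mid=5 → [6,10,2,3,8,4,11,13,7,5,16,15]
arr[mid]=4<11: swap arr[5],arr[5]; lo=6,mid=6 → [6,10,2,3,8,4,11,13,7,5,16,15]
arr[mid]=11=11: mid=7
arr[mid]=13>11: swap arr[7],arr[9]; hi=8 → [6,10,2,3,8,4,11,5,7,13,16,15]
arr[mid]=5<11: swap arr[6],arr[7]; lo=7,mid=8 → [6,10,2,3,8,4,5,11,7,13,16,15]
arr[mid]=7<11: swap arr[7],arr[8]; lo=8,mid=9 → [6,10,2,3,8,4,5,7,11,13,16,15]
end: lo=8, hi=8; arr = [6,10,2,3,8,4,5,7,11,13,16,15]

[6,10,2,3,8,4,5,7,11,13,16,15]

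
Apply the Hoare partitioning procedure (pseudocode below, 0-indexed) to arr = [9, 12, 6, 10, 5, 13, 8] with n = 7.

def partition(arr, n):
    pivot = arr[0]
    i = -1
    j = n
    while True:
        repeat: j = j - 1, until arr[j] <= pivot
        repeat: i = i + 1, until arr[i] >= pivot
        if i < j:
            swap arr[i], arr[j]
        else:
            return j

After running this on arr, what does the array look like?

pivot = arr[0] = 9; i = -1, j = 7
j→6 (arr[6]=8≤9), i→0 (arr[0]=9≥9); i<j, swap → [8, 12, 6, 10, 5, 13, 9]
j→4 (arr[4]=5≤9), i→1 (arr[1]=12≥9); i<j, swap → [8, 5, 6, 10, 12, 13, 9]
j→2, i→3; i≥j, return j=2. arr = [8, 5, 6, 10, 12, 13, 9]

[8, 5, 6, 10, 12, 13, 9]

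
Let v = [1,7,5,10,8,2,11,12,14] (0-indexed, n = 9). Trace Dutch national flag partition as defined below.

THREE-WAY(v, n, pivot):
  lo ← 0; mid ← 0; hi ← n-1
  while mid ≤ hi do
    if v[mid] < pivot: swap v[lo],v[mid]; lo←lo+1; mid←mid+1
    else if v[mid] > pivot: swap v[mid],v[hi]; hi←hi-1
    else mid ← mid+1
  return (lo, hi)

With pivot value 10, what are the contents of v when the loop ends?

[1,7,5,8,2,10,12,14,11]

pivot = 10; lo=0, mid=0, hi=8
v[mid]=1<10: swap v[0],v[0]; lo=1,mid=1 → [1,7,5,10,8,2,11,12,14]
v[mid]=7<10: swap v[1],v[1]; lo=2,mid=2 → [1,7,5,10,8,2,11,12,14]
v[mid]=5<10: swap v[2],v[2]; lo=3,mid=3 → [1,7,5,10,8,2,11,12,14]
v[mid]=10=10: mid=4
v[mid]=8<10: swap v[3],v[4]; lo=4,mid=5 → [1,7,5,8,10,2,11,12,14]
v[mid]=2<10: swap v[4],v[5]; lo=5,mid=6 → [1,7,5,8,2,10,11,12,14]
v[mid]=11>10: swap v[6],v[8]; hi=7 → [1,7,5,8,2,10,14,12,11]
v[mid]=14>10: swap v[6],v[7]; hi=6 → [1,7,5,8,2,10,12,14,11]
v[mid]=12>10: swap v[6],v[6]; hi=5 → [1,7,5,8,2,10,12,14,11]
end: lo=5, hi=5; v = [1,7,5,8,2,10,12,14,11]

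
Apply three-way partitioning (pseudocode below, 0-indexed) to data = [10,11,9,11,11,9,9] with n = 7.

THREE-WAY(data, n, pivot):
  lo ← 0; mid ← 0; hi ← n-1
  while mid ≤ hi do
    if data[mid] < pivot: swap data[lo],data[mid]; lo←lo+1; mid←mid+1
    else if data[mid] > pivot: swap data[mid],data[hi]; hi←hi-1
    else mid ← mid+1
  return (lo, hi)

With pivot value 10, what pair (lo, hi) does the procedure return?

(3, 3)

lo=0 mid=0 hi=6
10=10: mid=1
11>10: swap(1,6), hi=5 ⇒ [10,9,9,11,11,9,11]
9<10: swap(0,1), lo=1 mid=2 ⇒ [9,10,9,11,11,9,11]
9<10: swap(1,2), lo=2 mid=3 ⇒ [9,9,10,11,11,9,11]
11>10: swap(3,5), hi=4 ⇒ [9,9,10,9,11,11,11]
9<10: swap(2,3), lo=3 mid=4 ⇒ [9,9,9,10,11,11,11]
11>10: swap(4,4), hi=3 ⇒ [9,9,9,10,11,11,11]
done. lo=3 hi=3; data=[9,9,9,10,11,11,11]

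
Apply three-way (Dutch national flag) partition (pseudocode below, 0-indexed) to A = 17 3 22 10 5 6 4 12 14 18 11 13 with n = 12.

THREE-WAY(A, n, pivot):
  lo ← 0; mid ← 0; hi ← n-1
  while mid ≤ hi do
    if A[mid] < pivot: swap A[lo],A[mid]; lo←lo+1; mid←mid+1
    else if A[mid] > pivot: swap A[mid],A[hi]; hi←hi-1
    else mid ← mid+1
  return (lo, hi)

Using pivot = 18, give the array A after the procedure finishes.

pivot = 18; lo=0, mid=0, hi=11
A[mid]=17<18: swap A[0],A[0]; lo=1,mid=1 → 17 3 22 10 5 6 4 12 14 18 11 13
A[mid]=3<18: swap A[1],A[1]; lo=2,mid=2 → 17 3 22 10 5 6 4 12 14 18 11 13
A[mid]=22>18: swap A[2],A[11]; hi=10 → 17 3 13 10 5 6 4 12 14 18 11 22
A[mid]=13<18: swap A[2],A[2]; lo=3,mid=3 → 17 3 13 10 5 6 4 12 14 18 11 22
A[mid]=10<18: swap A[3],A[3]; lo=4,mid=4 → 17 3 13 10 5 6 4 12 14 18 11 22
A[mid]=5<18: swap A[4],A[4]; lo=5,mid=5 → 17 3 13 10 5 6 4 12 14 18 11 22
A[mid]=6<18: swap A[5],A[5]; lo=6,mid=6 → 17 3 13 10 5 6 4 12 14 18 11 22
A[mid]=4<18: swap A[6],A[6]; lo=7,mid=7 → 17 3 13 10 5 6 4 12 14 18 11 22
A[mid]=12<18: swap A[7],A[7]; lo=8,mid=8 → 17 3 13 10 5 6 4 12 14 18 11 22
A[mid]=14<18: swap A[8],A[8]; lo=9,mid=9 → 17 3 13 10 5 6 4 12 14 18 11 22
A[mid]=18=18: mid=10
A[mid]=11<18: swap A[9],A[10]; lo=10,mid=11 → 17 3 13 10 5 6 4 12 14 11 18 22
end: lo=10, hi=10; A = 17 3 13 10 5 6 4 12 14 11 18 22

17 3 13 10 5 6 4 12 14 11 18 22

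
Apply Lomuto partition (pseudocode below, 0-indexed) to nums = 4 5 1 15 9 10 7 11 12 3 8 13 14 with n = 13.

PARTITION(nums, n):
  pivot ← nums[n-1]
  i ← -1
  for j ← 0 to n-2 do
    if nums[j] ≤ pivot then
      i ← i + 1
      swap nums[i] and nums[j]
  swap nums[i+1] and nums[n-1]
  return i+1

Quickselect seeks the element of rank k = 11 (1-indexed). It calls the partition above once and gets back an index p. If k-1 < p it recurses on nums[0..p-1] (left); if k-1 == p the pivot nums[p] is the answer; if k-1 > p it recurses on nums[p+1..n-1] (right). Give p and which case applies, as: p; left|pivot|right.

11; left

pivot = nums[12] = 14; i = -1
j=0: nums[0]=4 ≤ 14 → i=0, swap nums[0],nums[0] (no change) → 4 5 1 15 9 10 7 11 12 3 8 13 14
j=1: nums[1]=5 ≤ 14 → i=1, swap nums[1],nums[1] (no change) → 4 5 1 15 9 10 7 11 12 3 8 13 14
j=2: nums[2]=1 ≤ 14 → i=2, swap nums[2],nums[2] (no change) → 4 5 1 15 9 10 7 11 12 3 8 13 14
j=3: nums[3]=15 > 14 → no swap
j=4: nums[4]=9 ≤ 14 → i=3, swap nums[3],nums[4] → 4 5 1 9 15 10 7 11 12 3 8 13 14
j=5: nums[5]=10 ≤ 14 → i=4, swap nums[4],nums[5] → 4 5 1 9 10 15 7 11 12 3 8 13 14
j=6: nums[6]=7 ≤ 14 → i=5, swap nums[5],nums[6] → 4 5 1 9 10 7 15 11 12 3 8 13 14
j=7: nums[7]=11 ≤ 14 → i=6, swap nums[6],nums[7] → 4 5 1 9 10 7 11 15 12 3 8 13 14
j=8: nums[8]=12 ≤ 14 → i=7, swap nums[7],nums[8] → 4 5 1 9 10 7 11 12 15 3 8 13 14
j=9: nums[9]=3 ≤ 14 → i=8, swap nums[8],nums[9] → 4 5 1 9 10 7 11 12 3 15 8 13 14
j=10: nums[10]=8 ≤ 14 → i=9, swap nums[9],nums[10] → 4 5 1 9 10 7 11 12 3 8 15 13 14
j=11: nums[11]=13 ≤ 14 → i=10, swap nums[10],nums[11] → 4 5 1 9 10 7 11 12 3 8 13 15 14
final swap nums[11],nums[12] → 4 5 1 9 10 7 11 12 3 8 13 14 15; return 11
p = 11; k-1 = 10 < 11 ⇒ left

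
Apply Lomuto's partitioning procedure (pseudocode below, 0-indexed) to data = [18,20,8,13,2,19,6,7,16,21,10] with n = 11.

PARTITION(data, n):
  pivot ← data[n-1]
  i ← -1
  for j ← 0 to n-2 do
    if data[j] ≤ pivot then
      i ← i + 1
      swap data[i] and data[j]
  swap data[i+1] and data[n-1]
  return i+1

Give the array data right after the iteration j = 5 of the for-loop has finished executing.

pivot=10, i=-1
j=0: 18>10, skip
j=1: 20>10, skip
j=2: 8≤10, i=0, swap(0,2) ⇒ [8,20,18,13,2,19,6,7,16,21,10]
j=3: 13>10, skip
j=4: 2≤10, i=1, swap(1,4) ⇒ [8,2,18,13,20,19,6,7,16,21,10]
j=5: 19>10, skip
(after j=5) data = [8,2,18,13,20,19,6,7,16,21,10]

[8,2,18,13,20,19,6,7,16,21,10]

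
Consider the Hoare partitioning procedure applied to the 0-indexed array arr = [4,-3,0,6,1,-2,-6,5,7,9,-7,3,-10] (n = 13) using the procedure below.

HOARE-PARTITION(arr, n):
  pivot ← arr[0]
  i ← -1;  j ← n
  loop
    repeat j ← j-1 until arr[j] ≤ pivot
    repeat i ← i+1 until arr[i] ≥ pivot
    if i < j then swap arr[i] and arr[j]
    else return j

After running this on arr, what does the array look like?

[-10,-3,0,3,1,-2,-6,-7,7,9,5,6,4]

pivot=4
j stops at 12 (-10), i stops at 0 (4); swap ⇒ [-10,-3,0,6,1,-2,-6,5,7,9,-7,3,4]
j stops at 11 (3), i stops at 3 (6); swap ⇒ [-10,-3,0,3,1,-2,-6,5,7,9,-7,6,4]
j stops at 10 (-7), i stops at 7 (5); swap ⇒ [-10,-3,0,3,1,-2,-6,-7,7,9,5,6,4]
j stops at 7, i stops at 8; i≥j ⇒ return 7. arr=[-10,-3,0,3,1,-2,-6,-7,7,9,5,6,4]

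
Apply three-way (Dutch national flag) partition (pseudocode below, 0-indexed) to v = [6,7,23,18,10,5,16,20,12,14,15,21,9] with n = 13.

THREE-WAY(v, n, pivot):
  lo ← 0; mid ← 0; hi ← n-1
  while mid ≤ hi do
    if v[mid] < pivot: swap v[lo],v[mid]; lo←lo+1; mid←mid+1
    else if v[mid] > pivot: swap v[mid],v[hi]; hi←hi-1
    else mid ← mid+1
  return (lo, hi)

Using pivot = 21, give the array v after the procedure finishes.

lo=0 mid=0 hi=12
6<21: swap(0,0), lo=1 mid=1 ⇒ [6,7,23,18,10,5,16,20,12,14,15,21,9]
7<21: swap(1,1), lo=2 mid=2 ⇒ [6,7,23,18,10,5,16,20,12,14,15,21,9]
23>21: swap(2,12), hi=11 ⇒ [6,7,9,18,10,5,16,20,12,14,15,21,23]
9<21: swap(2,2), lo=3 mid=3 ⇒ [6,7,9,18,10,5,16,20,12,14,15,21,23]
18<21: swap(3,3), lo=4 mid=4 ⇒ [6,7,9,18,10,5,16,20,12,14,15,21,23]
10<21: swap(4,4), lo=5 mid=5 ⇒ [6,7,9,18,10,5,16,20,12,14,15,21,23]
5<21: swap(5,5), lo=6 mid=6 ⇒ [6,7,9,18,10,5,16,20,12,14,15,21,23]
16<21: swap(6,6), lo=7 mid=7 ⇒ [6,7,9,18,10,5,16,20,12,14,15,21,23]
20<21: swap(7,7), lo=8 mid=8 ⇒ [6,7,9,18,10,5,16,20,12,14,15,21,23]
12<21: swap(8,8), lo=9 mid=9 ⇒ [6,7,9,18,10,5,16,20,12,14,15,21,23]
14<21: swap(9,9), lo=10 mid=10 ⇒ [6,7,9,18,10,5,16,20,12,14,15,21,23]
15<21: swap(10,10), lo=11 mid=11 ⇒ [6,7,9,18,10,5,16,20,12,14,15,21,23]
21=21: mid=12
done. lo=11 hi=11; v=[6,7,9,18,10,5,16,20,12,14,15,21,23]

[6,7,9,18,10,5,16,20,12,14,15,21,23]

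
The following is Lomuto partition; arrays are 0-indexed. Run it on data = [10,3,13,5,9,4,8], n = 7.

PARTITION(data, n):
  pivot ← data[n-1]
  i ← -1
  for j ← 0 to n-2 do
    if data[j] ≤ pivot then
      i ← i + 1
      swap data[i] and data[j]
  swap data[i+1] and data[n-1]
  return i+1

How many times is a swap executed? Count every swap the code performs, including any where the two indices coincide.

pivot = data[6] = 8; i = -1
j=0: data[0]=10 > 8 → no swap
j=1: data[1]=3 ≤ 8 → i=0, swap data[0],data[1] → [3,10,13,5,9,4,8]
j=2: data[2]=13 > 8 → no swap
j=3: data[3]=5 ≤ 8 → i=1, swap data[1],data[3] → [3,5,13,10,9,4,8]
j=4: data[4]=9 > 8 → no swap
j=5: data[5]=4 ≤ 8 → i=2, swap data[2],data[5] → [3,5,4,10,9,13,8]
final swap data[3],data[6] → [3,5,4,8,9,13,10]; return 3

4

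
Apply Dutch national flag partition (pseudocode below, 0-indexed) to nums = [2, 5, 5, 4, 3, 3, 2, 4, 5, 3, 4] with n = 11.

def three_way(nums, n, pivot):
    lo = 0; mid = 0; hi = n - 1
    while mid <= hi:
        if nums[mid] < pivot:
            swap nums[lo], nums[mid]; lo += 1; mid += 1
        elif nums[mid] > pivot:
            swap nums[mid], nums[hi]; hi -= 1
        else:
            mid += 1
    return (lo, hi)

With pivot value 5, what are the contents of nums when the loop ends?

[2, 4, 3, 3, 2, 4, 3, 4, 5, 5, 5]

lo=0 mid=0 hi=10
2<5: swap(0,0), lo=1 mid=1 ⇒ [2, 5, 5, 4, 3, 3, 2, 4, 5, 3, 4]
5=5: mid=2
5=5: mid=3
4<5: swap(1,3), lo=2 mid=4 ⇒ [2, 4, 5, 5, 3, 3, 2, 4, 5, 3, 4]
3<5: swap(2,4), lo=3 mid=5 ⇒ [2, 4, 3, 5, 5, 3, 2, 4, 5, 3, 4]
3<5: swap(3,5), lo=4 mid=6 ⇒ [2, 4, 3, 3, 5, 5, 2, 4, 5, 3, 4]
2<5: swap(4,6), lo=5 mid=7 ⇒ [2, 4, 3, 3, 2, 5, 5, 4, 5, 3, 4]
4<5: swap(5,7), lo=6 mid=8 ⇒ [2, 4, 3, 3, 2, 4, 5, 5, 5, 3, 4]
5=5: mid=9
3<5: swap(6,9), lo=7 mid=10 ⇒ [2, 4, 3, 3, 2, 4, 3, 5, 5, 5, 4]
4<5: swap(7,10), lo=8 mid=11 ⇒ [2, 4, 3, 3, 2, 4, 3, 4, 5, 5, 5]
done. lo=8 hi=10; nums=[2, 4, 3, 3, 2, 4, 3, 4, 5, 5, 5]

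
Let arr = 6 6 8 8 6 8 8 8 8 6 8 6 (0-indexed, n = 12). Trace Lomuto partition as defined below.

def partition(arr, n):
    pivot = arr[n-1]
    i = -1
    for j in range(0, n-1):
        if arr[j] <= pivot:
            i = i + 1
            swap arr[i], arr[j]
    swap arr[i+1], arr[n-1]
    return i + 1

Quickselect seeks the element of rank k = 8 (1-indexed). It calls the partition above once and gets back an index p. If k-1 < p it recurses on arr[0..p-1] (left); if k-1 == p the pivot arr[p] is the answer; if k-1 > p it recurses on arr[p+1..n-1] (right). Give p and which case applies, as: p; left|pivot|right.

4; right

pivot=6, i=-1
j=0: 6≤6, i=0, swap(0,0) ⇒ 6 6 8 8 6 8 8 8 8 6 8 6
j=1: 6≤6, i=1, swap(1,1) ⇒ 6 6 8 8 6 8 8 8 8 6 8 6
j=2: 8>6, skip
j=3: 8>6, skip
j=4: 6≤6, i=2, swap(2,4) ⇒ 6 6 6 8 8 8 8 8 8 6 8 6
j=5: 8>6, skip
j=6: 8>6, skip
j=7: 8>6, skip
j=8: 8>6, skip
j=9: 6≤6, i=3, swap(3,9) ⇒ 6 6 6 6 8 8 8 8 8 8 8 6
j=10: 8>6, skip
swap(4,11) ⇒ 6 6 6 6 6 8 8 8 8 8 8 8; return 4
p = 4; k-1 = 7 > 4 ⇒ right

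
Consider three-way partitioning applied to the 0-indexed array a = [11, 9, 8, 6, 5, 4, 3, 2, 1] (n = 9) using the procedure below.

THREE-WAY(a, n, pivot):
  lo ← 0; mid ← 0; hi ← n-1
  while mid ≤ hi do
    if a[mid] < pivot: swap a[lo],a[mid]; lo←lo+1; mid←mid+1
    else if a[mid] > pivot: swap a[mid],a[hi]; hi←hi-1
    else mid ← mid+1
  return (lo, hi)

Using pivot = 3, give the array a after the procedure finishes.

[1, 2, 3, 5, 4, 6, 8, 9, 11]

pivot = 3; lo=0, mid=0, hi=8
a[mid]=11>3: swap a[0],a[8]; hi=7 → [1, 9, 8, 6, 5, 4, 3, 2, 11]
a[mid]=1<3: swap a[0],a[0]; lo=1,mid=1 → [1, 9, 8, 6, 5, 4, 3, 2, 11]
a[mid]=9>3: swap a[1],a[7]; hi=6 → [1, 2, 8, 6, 5, 4, 3, 9, 11]
a[mid]=2<3: swap a[1],a[1]; lo=2,mid=2 → [1, 2, 8, 6, 5, 4, 3, 9, 11]
a[mid]=8>3: swap a[2],a[6]; hi=5 → [1, 2, 3, 6, 5, 4, 8, 9, 11]
a[mid]=3=3: mid=3
a[mid]=6>3: swap a[3],a[5]; hi=4 → [1, 2, 3, 4, 5, 6, 8, 9, 11]
a[mid]=4>3: swap a[3],a[4]; hi=3 → [1, 2, 3, 5, 4, 6, 8, 9, 11]
a[mid]=5>3: swap a[3],a[3]; hi=2 → [1, 2, 3, 5, 4, 6, 8, 9, 11]
end: lo=2, hi=2; a = [1, 2, 3, 5, 4, 6, 8, 9, 11]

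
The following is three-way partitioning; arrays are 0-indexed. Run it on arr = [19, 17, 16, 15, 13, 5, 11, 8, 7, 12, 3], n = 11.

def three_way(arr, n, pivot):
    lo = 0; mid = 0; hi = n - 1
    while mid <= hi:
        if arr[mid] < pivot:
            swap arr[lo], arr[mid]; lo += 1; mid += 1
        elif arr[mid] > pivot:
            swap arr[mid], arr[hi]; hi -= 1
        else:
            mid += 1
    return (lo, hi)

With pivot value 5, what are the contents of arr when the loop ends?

[3, 5, 15, 13, 16, 11, 8, 7, 12, 17, 19]

lo=0 mid=0 hi=10
19>5: swap(0,10), hi=9 ⇒ [3, 17, 16, 15, 13, 5, 11, 8, 7, 12, 19]
3<5: swap(0,0), lo=1 mid=1 ⇒ [3, 17, 16, 15, 13, 5, 11, 8, 7, 12, 19]
17>5: swap(1,9), hi=8 ⇒ [3, 12, 16, 15, 13, 5, 11, 8, 7, 17, 19]
12>5: swap(1,8), hi=7 ⇒ [3, 7, 16, 15, 13, 5, 11, 8, 12, 17, 19]
7>5: swap(1,7), hi=6 ⇒ [3, 8, 16, 15, 13, 5, 11, 7, 12, 17, 19]
8>5: swap(1,6), hi=5 ⇒ [3, 11, 16, 15, 13, 5, 8, 7, 12, 17, 19]
11>5: swap(1,5), hi=4 ⇒ [3, 5, 16, 15, 13, 11, 8, 7, 12, 17, 19]
5=5: mid=2
16>5: swap(2,4), hi=3 ⇒ [3, 5, 13, 15, 16, 11, 8, 7, 12, 17, 19]
13>5: swap(2,3), hi=2 ⇒ [3, 5, 15, 13, 16, 11, 8, 7, 12, 17, 19]
15>5: swap(2,2), hi=1 ⇒ [3, 5, 15, 13, 16, 11, 8, 7, 12, 17, 19]
done. lo=1 hi=1; arr=[3, 5, 15, 13, 16, 11, 8, 7, 12, 17, 19]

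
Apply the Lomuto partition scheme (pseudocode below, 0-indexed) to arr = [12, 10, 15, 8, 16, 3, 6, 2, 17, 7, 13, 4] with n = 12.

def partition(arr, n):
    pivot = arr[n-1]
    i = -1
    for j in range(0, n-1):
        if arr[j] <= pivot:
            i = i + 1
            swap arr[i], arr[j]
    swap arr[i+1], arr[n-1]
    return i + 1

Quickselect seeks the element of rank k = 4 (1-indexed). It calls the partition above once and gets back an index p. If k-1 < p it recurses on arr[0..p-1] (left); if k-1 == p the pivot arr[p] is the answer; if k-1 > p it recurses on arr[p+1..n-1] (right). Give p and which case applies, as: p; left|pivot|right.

2; right

pivot=4, i=-1
j=0: 12>4, skip
j=1: 10>4, skip
j=2: 15>4, skip
j=3: 8>4, skip
j=4: 16>4, skip
j=5: 3≤4, i=0, swap(0,5) ⇒ [3, 10, 15, 8, 16, 12, 6, 2, 17, 7, 13, 4]
j=6: 6>4, skip
j=7: 2≤4, i=1, swap(1,7) ⇒ [3, 2, 15, 8, 16, 12, 6, 10, 17, 7, 13, 4]
j=8: 17>4, skip
j=9: 7>4, skip
j=10: 13>4, skip
swap(2,11) ⇒ [3, 2, 4, 8, 16, 12, 6, 10, 17, 7, 13, 15]; return 2
p = 2; k-1 = 3 > 2 ⇒ right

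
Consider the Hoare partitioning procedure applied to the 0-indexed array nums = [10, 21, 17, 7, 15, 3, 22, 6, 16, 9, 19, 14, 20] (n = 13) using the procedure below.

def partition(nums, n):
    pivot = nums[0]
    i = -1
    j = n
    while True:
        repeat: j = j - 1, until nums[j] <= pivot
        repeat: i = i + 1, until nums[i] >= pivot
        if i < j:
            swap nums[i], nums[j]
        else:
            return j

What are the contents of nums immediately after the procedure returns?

pivot=10
j stops at 9 (9), i stops at 0 (10); swap ⇒ [9, 21, 17, 7, 15, 3, 22, 6, 16, 10, 19, 14, 20]
j stops at 7 (6), i stops at 1 (21); swap ⇒ [9, 6, 17, 7, 15, 3, 22, 21, 16, 10, 19, 14, 20]
j stops at 5 (3), i stops at 2 (17); swap ⇒ [9, 6, 3, 7, 15, 17, 22, 21, 16, 10, 19, 14, 20]
j stops at 3, i stops at 4; i≥j ⇒ return 3. nums=[9, 6, 3, 7, 15, 17, 22, 21, 16, 10, 19, 14, 20]

[9, 6, 3, 7, 15, 17, 22, 21, 16, 10, 19, 14, 20]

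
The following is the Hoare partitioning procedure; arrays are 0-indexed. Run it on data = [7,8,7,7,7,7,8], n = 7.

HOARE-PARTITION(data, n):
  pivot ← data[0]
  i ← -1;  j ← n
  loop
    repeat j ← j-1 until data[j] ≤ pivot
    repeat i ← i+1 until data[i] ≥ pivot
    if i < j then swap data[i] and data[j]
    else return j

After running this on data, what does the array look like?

pivot = data[0] = 7; i = -1, j = 7
j→5 (data[5]=7≤7), i→0 (data[0]=7≥7); i<j, swap → [7,8,7,7,7,7,8]
j→4 (data[4]=7≤7), i→1 (data[1]=8≥7); i<j, swap → [7,7,7,7,8,7,8]
j→3 (data[3]=7≤7), i→2 (data[2]=7≥7); i<j, swap → [7,7,7,7,8,7,8]
j→2, i→3; i≥j, return j=2. data = [7,7,7,7,8,7,8]

[7,7,7,7,8,7,8]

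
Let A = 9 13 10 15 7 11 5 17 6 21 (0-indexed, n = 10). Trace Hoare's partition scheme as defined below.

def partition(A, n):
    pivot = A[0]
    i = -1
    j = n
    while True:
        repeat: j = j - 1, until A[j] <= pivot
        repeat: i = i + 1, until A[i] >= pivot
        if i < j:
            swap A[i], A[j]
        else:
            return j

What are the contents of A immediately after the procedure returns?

pivot=9
j stops at 8 (6), i stops at 0 (9); swap ⇒ 6 13 10 15 7 11 5 17 9 21
j stops at 6 (5), i stops at 1 (13); swap ⇒ 6 5 10 15 7 11 13 17 9 21
j stops at 4 (7), i stops at 2 (10); swap ⇒ 6 5 7 15 10 11 13 17 9 21
j stops at 2, i stops at 3; i≥j ⇒ return 2. A=6 5 7 15 10 11 13 17 9 21

6 5 7 15 10 11 13 17 9 21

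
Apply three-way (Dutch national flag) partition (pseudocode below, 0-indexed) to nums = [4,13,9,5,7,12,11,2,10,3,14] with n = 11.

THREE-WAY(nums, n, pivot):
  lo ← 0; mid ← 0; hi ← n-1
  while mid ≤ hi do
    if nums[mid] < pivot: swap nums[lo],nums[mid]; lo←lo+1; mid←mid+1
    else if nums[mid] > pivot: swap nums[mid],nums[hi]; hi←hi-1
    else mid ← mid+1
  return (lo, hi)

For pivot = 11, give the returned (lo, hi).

(7, 7)

pivot = 11; lo=0, mid=0, hi=10
nums[mid]=4<11: swap nums[0],nums[0]; lo=1,mid=1 → [4,13,9,5,7,12,11,2,10,3,14]
nums[mid]=13>11: swap nums[1],nums[10]; hi=9 → [4,14,9,5,7,12,11,2,10,3,13]
nums[mid]=14>11: swap nums[1],nums[9]; hi=8 → [4,3,9,5,7,12,11,2,10,14,13]
nums[mid]=3<11: swap nums[1],nums[1]; lo=2,mid=2 → [4,3,9,5,7,12,11,2,10,14,13]
nums[mid]=9<11: swap nums[2],nums[2]; lo=3,mid=3 → [4,3,9,5,7,12,11,2,10,14,13]
nums[mid]=5<11: swap nums[3],nums[3]; lo=4,mid=4 → [4,3,9,5,7,12,11,2,10,14,13]
nums[mid]=7<11: swap nums[4],nums[4]; lo=5,mid=5 → [4,3,9,5,7,12,11,2,10,14,13]
nums[mid]=12>11: swap nums[5],nums[8]; hi=7 → [4,3,9,5,7,10,11,2,12,14,13]
nums[mid]=10<11: swap nums[5],nums[5]; lo=6,mid=6 → [4,3,9,5,7,10,11,2,12,14,13]
nums[mid]=11=11: mid=7
nums[mid]=2<11: swap nums[6],nums[7]; lo=7,mid=8 → [4,3,9,5,7,10,2,11,12,14,13]
end: lo=7, hi=7; nums = [4,3,9,5,7,10,2,11,12,14,13]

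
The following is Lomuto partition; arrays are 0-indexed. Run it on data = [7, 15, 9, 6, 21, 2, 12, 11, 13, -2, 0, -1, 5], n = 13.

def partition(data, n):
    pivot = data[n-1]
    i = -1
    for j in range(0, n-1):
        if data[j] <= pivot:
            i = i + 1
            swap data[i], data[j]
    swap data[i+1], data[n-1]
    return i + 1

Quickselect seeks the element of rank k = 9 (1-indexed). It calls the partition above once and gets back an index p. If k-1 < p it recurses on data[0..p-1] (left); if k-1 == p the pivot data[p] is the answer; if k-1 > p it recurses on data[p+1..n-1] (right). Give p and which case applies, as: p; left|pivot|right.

4; right

pivot = data[12] = 5; i = -1
j=0: data[0]=7 > 5 → no swap
j=1: data[1]=15 > 5 → no swap
j=2: data[2]=9 > 5 → no swap
j=3: data[3]=6 > 5 → no swap
j=4: data[4]=21 > 5 → no swap
j=5: data[5]=2 ≤ 5 → i=0, swap data[0],data[5] → [2, 15, 9, 6, 21, 7, 12, 11, 13, -2, 0, -1, 5]
j=6: data[6]=12 > 5 → no swap
j=7: data[7]=11 > 5 → no swap
j=8: data[8]=13 > 5 → no swap
j=9: data[9]=-2 ≤ 5 → i=1, swap data[1],data[9] → [2, -2, 9, 6, 21, 7, 12, 11, 13, 15, 0, -1, 5]
j=10: data[10]=0 ≤ 5 → i=2, swap data[2],data[10] → [2, -2, 0, 6, 21, 7, 12, 11, 13, 15, 9, -1, 5]
j=11: data[11]=-1 ≤ 5 → i=3, swap data[3],data[11] → [2, -2, 0, -1, 21, 7, 12, 11, 13, 15, 9, 6, 5]
final swap data[4],data[12] → [2, -2, 0, -1, 5, 7, 12, 11, 13, 15, 9, 6, 21]; return 4
p = 4; k-1 = 8 > 4 ⇒ right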